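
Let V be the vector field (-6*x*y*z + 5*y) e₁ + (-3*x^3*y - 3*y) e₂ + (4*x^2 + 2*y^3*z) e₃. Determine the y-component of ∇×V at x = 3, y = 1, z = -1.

-42

(∇×V)_2 = ∂V₁/∂z − ∂V₃/∂x
= -6*x*y − (8*x)
= -6*x*y - 8*x
At (3, 1, -1): -42.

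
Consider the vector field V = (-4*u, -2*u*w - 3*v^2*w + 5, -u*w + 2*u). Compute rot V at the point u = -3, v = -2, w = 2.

(6, 0, -4)

(∇×V)₁ = ∂V₃/∂v − ∂V₂/∂w = 2*u + 3*v^2
(∇×V)₂ = ∂V₁/∂w − ∂V₃/∂u = w - 2
(∇×V)₃ = ∂V₂/∂u − ∂V₁/∂v = -2*w
∇×V = (2*u + 3*v^2, w - 2, -2*w)
At (-3, -2, 2): (6, 0, -4).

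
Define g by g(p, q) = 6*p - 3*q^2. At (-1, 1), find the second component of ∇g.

(∇g)_2 = ∂g/∂q = -6*q
At (-1, 1): -6.

-6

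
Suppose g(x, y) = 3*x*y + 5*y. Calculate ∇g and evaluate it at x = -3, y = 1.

∂g/∂x = 3*y
∂g/∂y = 3*x + 5
∇g = (3*y, 3*x + 5)
At (-3, 1): (3, -4).

(3, -4)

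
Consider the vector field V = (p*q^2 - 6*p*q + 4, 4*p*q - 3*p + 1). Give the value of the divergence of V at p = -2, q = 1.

∂V₁/∂p = q^2 - 6*q
∂V₂/∂q = 4*p
∇·V = 4*p + q^2 - 6*q
At (-2, 1): -13.

-13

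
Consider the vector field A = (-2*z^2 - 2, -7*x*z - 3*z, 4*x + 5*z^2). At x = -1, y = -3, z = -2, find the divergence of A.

-20

∂A₁/∂x = 0
∂A₂/∂y = 0
∂A₃/∂z = 10*z
∇·A = 10*z
At (-1, -3, -2): -20.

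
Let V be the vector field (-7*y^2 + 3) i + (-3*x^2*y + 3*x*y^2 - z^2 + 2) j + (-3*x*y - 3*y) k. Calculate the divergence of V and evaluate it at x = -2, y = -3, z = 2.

∂V₁/∂x = 0
∂V₂/∂y = -3*x^2 + 6*x*y
∂V₃/∂z = 0
∇·V = -3*x^2 + 6*x*y
At (-2, -3, 2): 24.

24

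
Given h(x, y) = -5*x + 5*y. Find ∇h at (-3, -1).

(-5, 5)

∂h/∂x = -5
∂h/∂y = 5
∇h = (-5, 5)
At (-3, -1): (-5, 5).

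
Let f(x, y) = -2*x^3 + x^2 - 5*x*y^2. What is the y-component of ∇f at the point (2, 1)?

(∇f)_2 = ∂f/∂y = -10*x*y
At (2, 1): -20.

-20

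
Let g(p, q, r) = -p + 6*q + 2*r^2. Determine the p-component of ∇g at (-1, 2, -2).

(∇g)_1 = ∂g/∂p = -1
At (-1, 2, -2): -1.

-1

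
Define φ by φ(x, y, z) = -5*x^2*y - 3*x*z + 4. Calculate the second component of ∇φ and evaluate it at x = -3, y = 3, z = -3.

-45

(∇φ)_2 = ∂φ/∂y = -5*x^2
At (-3, 3, -3): -45.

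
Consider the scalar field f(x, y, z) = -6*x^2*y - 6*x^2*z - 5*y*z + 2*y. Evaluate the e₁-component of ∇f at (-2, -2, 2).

0

(∇f)_1 = ∂f/∂x = -12*x*y - 12*x*z
At (-2, -2, 2): 0.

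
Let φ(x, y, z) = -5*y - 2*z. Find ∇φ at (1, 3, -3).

(0, -5, -2)

∂φ/∂x = 0
∂φ/∂y = -5
∂φ/∂z = -2
∇φ = (0, -5, -2)
At (1, 3, -3): (0, -5, -2).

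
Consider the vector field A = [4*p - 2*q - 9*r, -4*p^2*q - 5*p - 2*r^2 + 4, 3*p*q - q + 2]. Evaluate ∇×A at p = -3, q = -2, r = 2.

(∇×A)₁ = ∂A₃/∂q − ∂A₂/∂r = 3*p + 4*r - 1
(∇×A)₂ = ∂A₁/∂r − ∂A₃/∂p = -3*q - 9
(∇×A)₃ = ∂A₂/∂p − ∂A₁/∂q = -8*p*q - 3
∇×A = (3*p + 4*r - 1, -3*q - 9, -8*p*q - 3)
At (-3, -2, 2): (-2, -3, -51).

(-2, -3, -51)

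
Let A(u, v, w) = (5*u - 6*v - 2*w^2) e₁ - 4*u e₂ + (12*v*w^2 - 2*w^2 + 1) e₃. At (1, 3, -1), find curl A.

(12, 4, 2)

(∇×A)₁ = ∂A₃/∂v − ∂A₂/∂w = 12*w^2
(∇×A)₂ = ∂A₁/∂w − ∂A₃/∂u = -4*w
(∇×A)₃ = ∂A₂/∂u − ∂A₁/∂v = 2
∇×A = (12*w^2, -4*w, 2)
At (1, 3, -1): (12, 4, 2).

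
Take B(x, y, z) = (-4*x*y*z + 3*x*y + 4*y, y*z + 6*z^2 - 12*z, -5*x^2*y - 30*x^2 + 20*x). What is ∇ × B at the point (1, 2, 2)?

(-19, 52, 1)

(∇×B)₁ = ∂B₃/∂y − ∂B₂/∂z = -5*x^2 - y - 12*z + 12
(∇×B)₂ = ∂B₁/∂z − ∂B₃/∂x = 6*x*y + 60*x - 20
(∇×B)₃ = ∂B₂/∂x − ∂B₁/∂y = 4*x*z - 3*x - 4
∇×B = (-5*x^2 - y - 12*z + 12, 6*x*y + 60*x - 20, 4*x*z - 3*x - 4)
At (1, 2, 2): (-19, 52, 1).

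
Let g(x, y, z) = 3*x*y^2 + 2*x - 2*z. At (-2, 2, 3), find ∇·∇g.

∂²g/∂x² = 0
∂²g/∂y² = 6*x
∂²g/∂z² = 0
∇²g = 6*x
At (-2, 2, 3): -12.

-12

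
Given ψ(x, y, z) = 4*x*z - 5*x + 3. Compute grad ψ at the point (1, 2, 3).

∂ψ/∂x = 4*z - 5
∂ψ/∂y = 0
∂ψ/∂z = 4*x
∇ψ = (4*z - 5, 0, 4*x)
At (1, 2, 3): (7, 0, 4).

(7, 0, 4)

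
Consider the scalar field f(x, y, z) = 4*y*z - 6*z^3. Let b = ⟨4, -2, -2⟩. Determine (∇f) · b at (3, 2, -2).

144

∂f/∂x = 0
∂f/∂y = 4*z
∂f/∂z = 4*y - 18*z^2
∇f at (3, 2, -2) = (0, -8, -64)
∇f · b = (0)(4) + (-8)(-2) + (-64)(-2) = 144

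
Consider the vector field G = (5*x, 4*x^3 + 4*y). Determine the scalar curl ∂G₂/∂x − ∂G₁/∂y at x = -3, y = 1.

108

∂G₂/∂x = 12*x^2
∂G₁/∂y = 0
Scalar curl = 12*x^2
At (-3, 1): 108.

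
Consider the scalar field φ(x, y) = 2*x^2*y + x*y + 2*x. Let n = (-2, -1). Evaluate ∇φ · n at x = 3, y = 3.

∂φ/∂x = 4*x*y + y + 2
∂φ/∂y = 2*x^2 + x
∇φ at (3, 3) = (41, 21)
∇φ · n = (41)(-2) + (21)(-1) = -103

-103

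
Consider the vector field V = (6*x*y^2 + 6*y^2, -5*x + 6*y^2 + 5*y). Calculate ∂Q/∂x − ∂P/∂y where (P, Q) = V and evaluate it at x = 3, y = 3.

-149

∂V₂/∂x = -5
∂V₁/∂y = 12*x*y + 12*y
Scalar curl = -12*x*y - 12*y - 5
At (3, 3): -149.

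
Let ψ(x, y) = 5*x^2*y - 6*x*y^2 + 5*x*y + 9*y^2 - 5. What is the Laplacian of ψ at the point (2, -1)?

-16

∂²ψ/∂x² = 10*y
∂²ψ/∂y² = 6*(-2*x + 3)
∇²ψ = -12*x + 10*y + 18
At (2, -1): -16.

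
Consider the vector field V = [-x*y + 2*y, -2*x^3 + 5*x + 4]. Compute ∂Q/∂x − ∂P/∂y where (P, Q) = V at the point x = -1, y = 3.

∂V₂/∂x = -6*x^2 + 5
∂V₁/∂y = -x + 2
Scalar curl = -6*x^2 + x + 3
At (-1, 3): -4.

-4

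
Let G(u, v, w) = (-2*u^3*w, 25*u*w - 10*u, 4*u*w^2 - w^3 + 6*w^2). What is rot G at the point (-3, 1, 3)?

(∇×G)₁ = ∂G₃/∂v − ∂G₂/∂w = -25*u
(∇×G)₂ = ∂G₁/∂w − ∂G₃/∂u = -2*u^3 - 4*w^2
(∇×G)₃ = ∂G₂/∂u − ∂G₁/∂v = 25*w - 10
∇×G = (-25*u, -2*u^3 - 4*w^2, 25*w - 10)
At (-3, 1, 3): (75, 18, 65).

(75, 18, 65)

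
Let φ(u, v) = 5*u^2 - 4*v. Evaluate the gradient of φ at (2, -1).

(20, -4)

∂φ/∂u = 10*u
∂φ/∂v = -4
∇φ = (10*u, -4)
At (2, -1): (20, -4).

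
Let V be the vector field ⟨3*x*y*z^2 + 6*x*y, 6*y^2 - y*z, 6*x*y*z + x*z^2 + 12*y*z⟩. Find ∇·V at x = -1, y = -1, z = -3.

∂V₁/∂x = 3*y*z^2 + 6*y
∂V₂/∂y = 12*y - z
∂V₃/∂z = 6*x*y + 2*x*z + 12*y
∇·V = 6*x*y + 2*x*z + 3*y*z^2 + 30*y - z
At (-1, -1, -3): -42.

-42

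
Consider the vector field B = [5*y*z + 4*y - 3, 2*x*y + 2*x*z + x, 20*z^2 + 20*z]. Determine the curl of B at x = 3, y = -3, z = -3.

(-6, -15, 0)

(∇×B)₁ = ∂B₃/∂y − ∂B₂/∂z = -2*x
(∇×B)₂ = ∂B₁/∂z − ∂B₃/∂x = 5*y
(∇×B)₃ = ∂B₂/∂x − ∂B₁/∂y = 2*y - 3*z - 3
∇×B = (-2*x, 5*y, 2*y - 3*z - 3)
At (3, -3, -3): (-6, -15, 0).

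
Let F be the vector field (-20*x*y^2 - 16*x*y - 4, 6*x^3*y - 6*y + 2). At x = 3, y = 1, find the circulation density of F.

330

∂F₂/∂x = 18*x^2*y
∂F₁/∂y = -40*x*y - 16*x
Scalar curl = 18*x^2*y + 40*x*y + 16*x
At (3, 1): 330.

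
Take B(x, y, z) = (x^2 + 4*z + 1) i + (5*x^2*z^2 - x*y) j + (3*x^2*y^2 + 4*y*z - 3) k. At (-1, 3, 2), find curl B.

(∇×B)₁ = ∂B₃/∂y − ∂B₂/∂z = 6*x^2*y - 10*x^2*z + 4*z
(∇×B)₂ = ∂B₁/∂z − ∂B₃/∂x = -6*x*y^2 + 4
(∇×B)₃ = ∂B₂/∂x − ∂B₁/∂y = 10*x*z^2 - y
∇×B = (6*x^2*y - 10*x^2*z + 4*z, -6*x*y^2 + 4, 10*x*z^2 - y)
At (-1, 3, 2): (6, 58, -43).

(6, 58, -43)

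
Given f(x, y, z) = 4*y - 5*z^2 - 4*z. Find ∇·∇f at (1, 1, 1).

-10

∂²f/∂x² = 0
∂²f/∂y² = 0
∂²f/∂z² = -10
∇²f = -10
At (1, 1, 1): -10.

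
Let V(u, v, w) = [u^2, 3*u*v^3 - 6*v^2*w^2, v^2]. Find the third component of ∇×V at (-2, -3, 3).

(∇×V)_3 = ∂V₂/∂u − ∂V₁/∂v
= 3*v^3 − (0)
= 3*v^3
At (-2, -3, 3): -81.

-81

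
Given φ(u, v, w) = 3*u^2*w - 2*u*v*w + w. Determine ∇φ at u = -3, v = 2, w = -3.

(66, -18, 40)

∂φ/∂u = 6*u*w - 2*v*w
∂φ/∂v = -2*u*w
∂φ/∂w = 3*u^2 - 2*u*v + 1
∇φ = (6*u*w - 2*v*w, -2*u*w, 3*u^2 - 2*u*v + 1)
At (-3, 2, -3): (66, -18, 40).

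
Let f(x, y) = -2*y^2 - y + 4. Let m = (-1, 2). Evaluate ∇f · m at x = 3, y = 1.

-10

∂f/∂x = 0
∂f/∂y = -4*y - 1
∇f at (3, 1) = (0, -5)
∇f · m = (0)(-1) + (-5)(2) = -10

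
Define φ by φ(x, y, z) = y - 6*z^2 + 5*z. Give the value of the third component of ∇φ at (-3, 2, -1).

(∇φ)_3 = ∂φ/∂z = -12*z + 5
At (-3, 2, -1): 17.

17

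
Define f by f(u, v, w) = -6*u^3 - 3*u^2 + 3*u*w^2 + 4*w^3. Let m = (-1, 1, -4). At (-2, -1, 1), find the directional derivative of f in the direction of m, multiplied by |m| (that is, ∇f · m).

∂f/∂u = -18*u^2 - 6*u + 3*w^2
∂f/∂v = 0
∂f/∂w = 6*u*w + 12*w^2
∇f at (-2, -1, 1) = (-57, 0, 0)
∇f · m = (-57)(-1) + (0)(1) + (0)(-4) = 57

57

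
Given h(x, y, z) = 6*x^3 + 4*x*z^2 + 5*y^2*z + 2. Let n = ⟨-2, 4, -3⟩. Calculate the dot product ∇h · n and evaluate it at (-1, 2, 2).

80

∂h/∂x = 18*x^2 + 4*z^2
∂h/∂y = 10*y*z
∂h/∂z = 8*x*z + 5*y^2
∇h at (-1, 2, 2) = (34, 40, 4)
∇h · n = (34)(-2) + (40)(4) + (4)(-3) = 80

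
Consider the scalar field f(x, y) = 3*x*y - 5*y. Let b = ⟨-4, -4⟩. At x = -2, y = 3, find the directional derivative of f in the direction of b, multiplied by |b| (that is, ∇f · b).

∂f/∂x = 3*y
∂f/∂y = 3*x - 5
∇f at (-2, 3) = (9, -11)
∇f · b = (9)(-4) + (-11)(-4) = 8

8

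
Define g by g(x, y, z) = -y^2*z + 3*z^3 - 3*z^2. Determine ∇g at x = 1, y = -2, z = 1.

∂g/∂x = 0
∂g/∂y = -2*y*z
∂g/∂z = -y^2 + 9*z^2 - 6*z
∇g = (0, -2*y*z, -y^2 + 9*z^2 - 6*z)
At (1, -2, 1): (0, 4, -1).

(0, 4, -1)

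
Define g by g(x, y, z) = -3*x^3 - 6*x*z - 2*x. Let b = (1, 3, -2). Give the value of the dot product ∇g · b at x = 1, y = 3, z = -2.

13

∂g/∂x = -9*x^2 - 6*z - 2
∂g/∂y = 0
∂g/∂z = -6*x
∇g at (1, 3, -2) = (1, 0, -6)
∇g · b = (1)(1) + (0)(3) + (-6)(-2) = 13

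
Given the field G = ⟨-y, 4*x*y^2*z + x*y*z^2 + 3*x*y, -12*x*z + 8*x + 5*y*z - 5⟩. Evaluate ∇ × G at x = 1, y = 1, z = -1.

(∇×G)₁ = ∂G₃/∂y − ∂G₂/∂z = -4*x*y^2 - 2*x*y*z + 5*z
(∇×G)₂ = ∂G₁/∂z − ∂G₃/∂x = 12*z - 8
(∇×G)₃ = ∂G₂/∂x − ∂G₁/∂y = 4*y^2*z + y*z^2 + 3*y + 1
∇×G = (-4*x*y^2 - 2*x*y*z + 5*z, 12*z - 8, 4*y^2*z + y*z^2 + 3*y + 1)
At (1, 1, -1): (-7, -20, 1).

(-7, -20, 1)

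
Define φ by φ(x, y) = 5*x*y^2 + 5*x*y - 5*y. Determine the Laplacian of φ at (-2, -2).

∂²φ/∂x² = 0
∂²φ/∂y² = 10*x
∇²φ = 10*x
At (-2, -2): -20.

-20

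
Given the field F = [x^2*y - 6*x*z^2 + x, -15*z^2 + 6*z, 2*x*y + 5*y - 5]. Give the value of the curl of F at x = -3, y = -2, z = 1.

(23, 40, -9)

(∇×F)₁ = ∂F₃/∂y − ∂F₂/∂z = 2*x + 30*z - 1
(∇×F)₂ = ∂F₁/∂z − ∂F₃/∂x = -12*x*z - 2*y
(∇×F)₃ = ∂F₂/∂x − ∂F₁/∂y = -x^2
∇×F = (2*x + 30*z - 1, -12*x*z - 2*y, -x^2)
At (-3, -2, 1): (23, 40, -9).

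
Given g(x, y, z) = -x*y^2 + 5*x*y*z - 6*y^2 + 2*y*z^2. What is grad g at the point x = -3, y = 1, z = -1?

(-6, 11, -19)

∂g/∂x = -y^2 + 5*y*z
∂g/∂y = -2*x*y + 5*x*z - 12*y + 2*z^2
∂g/∂z = 5*x*y + 4*y*z
∇g = (-y^2 + 5*y*z, -2*x*y + 5*x*z - 12*y + 2*z^2, 5*x*y + 4*y*z)
At (-3, 1, -1): (-6, 11, -19).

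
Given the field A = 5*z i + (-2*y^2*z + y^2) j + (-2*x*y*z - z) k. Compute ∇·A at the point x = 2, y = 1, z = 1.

-7

∂A₁/∂x = 0
∂A₂/∂y = -4*y*z + 2*y
∂A₃/∂z = -2*x*y - 1
∇·A = -2*x*y - 4*y*z + 2*y - 1
At (2, 1, 1): -7.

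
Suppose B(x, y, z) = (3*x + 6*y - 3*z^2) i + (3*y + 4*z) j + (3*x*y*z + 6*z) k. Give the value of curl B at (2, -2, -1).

(∇×B)₁ = ∂B₃/∂y − ∂B₂/∂z = 3*x*z - 4
(∇×B)₂ = ∂B₁/∂z − ∂B₃/∂x = -3*y*z - 6*z
(∇×B)₃ = ∂B₂/∂x − ∂B₁/∂y = -6
∇×B = (3*x*z - 4, -3*y*z - 6*z, -6)
At (2, -2, -1): (-10, 0, -6).

(-10, 0, -6)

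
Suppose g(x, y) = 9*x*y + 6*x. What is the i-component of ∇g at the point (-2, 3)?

(∇g)_1 = ∂g/∂x = 9*y + 6
At (-2, 3): 33.

33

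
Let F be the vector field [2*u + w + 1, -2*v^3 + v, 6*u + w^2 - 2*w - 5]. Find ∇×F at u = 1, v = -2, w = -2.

(∇×F)₁ = ∂F₃/∂v − ∂F₂/∂w = 0
(∇×F)₂ = ∂F₁/∂w − ∂F₃/∂u = -5
(∇×F)₃ = ∂F₂/∂u − ∂F₁/∂v = 0
∇×F = (0, -5, 0)
At (1, -2, -2): (0, -5, 0).

(0, -5, 0)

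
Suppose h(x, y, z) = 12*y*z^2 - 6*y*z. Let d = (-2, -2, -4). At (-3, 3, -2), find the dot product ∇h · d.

∂h/∂x = 0
∂h/∂y = 12*z^2 - 6*z
∂h/∂z = 24*y*z - 6*y
∇h at (-3, 3, -2) = (0, 60, -162)
∇h · d = (0)(-2) + (60)(-2) + (-162)(-4) = 528

528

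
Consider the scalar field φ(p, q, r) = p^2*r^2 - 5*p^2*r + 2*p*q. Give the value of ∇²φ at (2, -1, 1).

∂²φ/∂p² = 2*r*(r - 5)
∂²φ/∂q² = 0
∂²φ/∂r² = 2*p^2
∇²φ = 2*p^2 + 2*r^2 - 10*r
At (2, -1, 1): 0.

0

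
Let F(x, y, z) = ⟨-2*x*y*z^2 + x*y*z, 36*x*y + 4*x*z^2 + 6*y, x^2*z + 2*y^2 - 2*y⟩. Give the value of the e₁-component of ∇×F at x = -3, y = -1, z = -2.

-54

(∇×F)_1 = ∂F₃/∂y − ∂F₂/∂z
= 4*y - 2 − (8*x*z)
= -8*x*z + 4*y - 2
At (-3, -1, -2): -54.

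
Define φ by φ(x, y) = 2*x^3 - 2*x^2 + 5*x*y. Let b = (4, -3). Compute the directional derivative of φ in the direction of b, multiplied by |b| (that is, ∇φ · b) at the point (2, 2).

74

∂φ/∂x = 6*x^2 - 4*x + 5*y
∂φ/∂y = 5*x
∇φ at (2, 2) = (26, 10)
∇φ · b = (26)(4) + (10)(-3) = 74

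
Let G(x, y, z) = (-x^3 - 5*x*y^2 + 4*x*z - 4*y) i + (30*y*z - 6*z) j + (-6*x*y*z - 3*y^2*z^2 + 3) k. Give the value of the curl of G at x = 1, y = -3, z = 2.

(∇×G)₁ = ∂G₃/∂y − ∂G₂/∂z = -6*x*z - 6*y*z^2 - 30*y + 6
(∇×G)₂ = ∂G₁/∂z − ∂G₃/∂x = 4*x + 6*y*z
(∇×G)₃ = ∂G₂/∂x − ∂G₁/∂y = 10*x*y + 4
∇×G = (-6*x*z - 6*y*z^2 - 30*y + 6, 4*x + 6*y*z, 10*x*y + 4)
At (1, -3, 2): (156, -32, -26).

(156, -32, -26)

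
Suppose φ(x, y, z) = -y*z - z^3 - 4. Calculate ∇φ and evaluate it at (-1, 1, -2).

(0, 2, -13)

∂φ/∂x = 0
∂φ/∂y = -z
∂φ/∂z = -y - 3*z^2
∇φ = (0, -z, -y - 3*z^2)
At (-1, 1, -2): (0, 2, -13).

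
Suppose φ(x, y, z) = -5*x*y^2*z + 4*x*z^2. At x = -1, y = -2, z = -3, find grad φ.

∂φ/∂x = -5*y^2*z + 4*z^2
∂φ/∂y = -10*x*y*z
∂φ/∂z = -5*x*y^2 + 8*x*z
∇φ = (-5*y^2*z + 4*z^2, -10*x*y*z, -5*x*y^2 + 8*x*z)
At (-1, -2, -3): (96, 60, 44).

(96, 60, 44)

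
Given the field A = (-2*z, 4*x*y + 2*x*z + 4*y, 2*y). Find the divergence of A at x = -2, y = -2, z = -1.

-4

∂A₁/∂x = 0
∂A₂/∂y = 4*x + 4
∂A₃/∂z = 0
∇·A = 4*x + 4
At (-2, -2, -1): -4.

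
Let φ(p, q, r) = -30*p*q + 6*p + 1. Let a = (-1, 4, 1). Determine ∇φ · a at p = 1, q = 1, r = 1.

-96

∂φ/∂p = -30*q + 6
∂φ/∂q = -30*p
∂φ/∂r = 0
∇φ at (1, 1, 1) = (-24, -30, 0)
∇φ · a = (-24)(-1) + (-30)(4) + (0)(1) = -96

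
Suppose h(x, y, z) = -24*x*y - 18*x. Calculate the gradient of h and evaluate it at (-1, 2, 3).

∂h/∂x = -24*y - 18
∂h/∂y = -24*x
∂h/∂z = 0
∇h = (-24*y - 18, -24*x, 0)
At (-1, 2, 3): (-66, 24, 0).

(-66, 24, 0)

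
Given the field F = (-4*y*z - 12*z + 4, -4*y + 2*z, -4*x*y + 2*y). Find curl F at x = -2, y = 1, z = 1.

(8, -12, 4)

(∇×F)₁ = ∂F₃/∂y − ∂F₂/∂z = -4*x
(∇×F)₂ = ∂F₁/∂z − ∂F₃/∂x = -12
(∇×F)₃ = ∂F₂/∂x − ∂F₁/∂y = 4*z
∇×F = (-4*x, -12, 4*z)
At (-2, 1, 1): (8, -12, 4).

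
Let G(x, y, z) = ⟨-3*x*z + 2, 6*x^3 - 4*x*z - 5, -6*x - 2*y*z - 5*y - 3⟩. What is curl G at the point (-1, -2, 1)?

(∇×G)₁ = ∂G₃/∂y − ∂G₂/∂z = 4*x - 2*z - 5
(∇×G)₂ = ∂G₁/∂z − ∂G₃/∂x = -3*x + 6
(∇×G)₃ = ∂G₂/∂x − ∂G₁/∂y = 18*x^2 - 4*z
∇×G = (4*x - 2*z - 5, -3*x + 6, 18*x^2 - 4*z)
At (-1, -2, 1): (-11, 9, 14).

(-11, 9, 14)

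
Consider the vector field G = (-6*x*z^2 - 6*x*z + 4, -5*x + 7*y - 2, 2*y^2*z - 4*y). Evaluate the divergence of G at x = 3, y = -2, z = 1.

3

∂G₁/∂x = -6*z^2 - 6*z
∂G₂/∂y = 7
∂G₃/∂z = 2*y^2
∇·G = 2*y^2 - 6*z^2 - 6*z + 7
At (3, -2, 1): 3.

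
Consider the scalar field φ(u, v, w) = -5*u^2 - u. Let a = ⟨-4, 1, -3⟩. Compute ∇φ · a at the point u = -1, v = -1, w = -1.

∂φ/∂u = -10*u - 1
∂φ/∂v = 0
∂φ/∂w = 0
∇φ at (-1, -1, -1) = (9, 0, 0)
∇φ · a = (9)(-4) + (0)(1) + (0)(-3) = -36

-36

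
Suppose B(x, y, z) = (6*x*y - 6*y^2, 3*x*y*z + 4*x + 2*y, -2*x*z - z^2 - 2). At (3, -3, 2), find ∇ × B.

(∇×B)₁ = ∂B₃/∂y − ∂B₂/∂z = -3*x*y
(∇×B)₂ = ∂B₁/∂z − ∂B₃/∂x = 2*z
(∇×B)₃ = ∂B₂/∂x − ∂B₁/∂y = -6*x + 3*y*z + 12*y + 4
∇×B = (-3*x*y, 2*z, -6*x + 3*y*z + 12*y + 4)
At (3, -3, 2): (27, 4, -68).

(27, 4, -68)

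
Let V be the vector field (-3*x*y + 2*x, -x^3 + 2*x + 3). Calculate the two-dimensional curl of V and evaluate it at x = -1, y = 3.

∂V₂/∂x = -3*x^2 + 2
∂V₁/∂y = -3*x
Scalar curl = -3*x^2 + 3*x + 2
At (-1, 3): -4.

-4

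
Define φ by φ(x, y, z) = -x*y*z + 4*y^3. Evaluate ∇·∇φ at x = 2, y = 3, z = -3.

72

∂²φ/∂x² = 0
∂²φ/∂y² = 24*y
∂²φ/∂z² = 0
∇²φ = 24*y
At (2, 3, -3): 72.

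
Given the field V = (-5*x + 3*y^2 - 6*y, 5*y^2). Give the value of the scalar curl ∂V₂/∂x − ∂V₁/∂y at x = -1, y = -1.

∂V₂/∂x = 0
∂V₁/∂y = 6*y - 6
Scalar curl = -6*y + 6
At (-1, -1): 12.

12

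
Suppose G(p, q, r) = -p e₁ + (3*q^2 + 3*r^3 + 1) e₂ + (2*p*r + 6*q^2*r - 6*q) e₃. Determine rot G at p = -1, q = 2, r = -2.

(∇×G)₁ = ∂G₃/∂q − ∂G₂/∂r = 12*q*r - 9*r^2 - 6
(∇×G)₂ = ∂G₁/∂r − ∂G₃/∂p = -2*r
(∇×G)₃ = ∂G₂/∂p − ∂G₁/∂q = 0
∇×G = (12*q*r - 9*r^2 - 6, -2*r, 0)
At (-1, 2, -2): (-90, 4, 0).

(-90, 4, 0)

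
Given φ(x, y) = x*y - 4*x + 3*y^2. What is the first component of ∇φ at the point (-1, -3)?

(∇φ)_1 = ∂φ/∂x = y - 4
At (-1, -3): -7.

-7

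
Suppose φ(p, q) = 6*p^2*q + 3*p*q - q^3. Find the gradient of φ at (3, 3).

∂φ/∂p = 12*p*q + 3*q
∂φ/∂q = 6*p^2 + 3*p - 3*q^2
∇φ = (12*p*q + 3*q, 6*p^2 + 3*p - 3*q^2)
At (3, 3): (117, 36).

(117, 36)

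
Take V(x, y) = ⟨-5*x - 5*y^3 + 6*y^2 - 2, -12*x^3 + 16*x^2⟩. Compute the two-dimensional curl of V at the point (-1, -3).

103

∂V₂/∂x = -36*x^2 + 32*x
∂V₁/∂y = -15*y^2 + 12*y
Scalar curl = -36*x^2 + 32*x + 15*y^2 - 12*y
At (-1, -3): 103.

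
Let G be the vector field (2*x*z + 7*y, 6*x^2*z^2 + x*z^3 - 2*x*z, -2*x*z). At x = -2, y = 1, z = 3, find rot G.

(∇×G)₁ = ∂G₃/∂y − ∂G₂/∂z = -12*x^2*z - 3*x*z^2 + 2*x
(∇×G)₂ = ∂G₁/∂z − ∂G₃/∂x = 2*x + 2*z
(∇×G)₃ = ∂G₂/∂x − ∂G₁/∂y = 12*x*z^2 + z^3 - 2*z - 7
∇×G = (-12*x^2*z - 3*x*z^2 + 2*x, 2*x + 2*z, 12*x*z^2 + z^3 - 2*z - 7)
At (-2, 1, 3): (-94, 2, -202).

(-94, 2, -202)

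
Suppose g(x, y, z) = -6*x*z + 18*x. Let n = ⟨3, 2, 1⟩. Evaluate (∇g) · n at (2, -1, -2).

∂g/∂x = -6*z + 18
∂g/∂y = 0
∂g/∂z = -6*x
∇g at (2, -1, -2) = (30, 0, -12)
∇g · n = (30)(3) + (0)(2) + (-12)(1) = 78

78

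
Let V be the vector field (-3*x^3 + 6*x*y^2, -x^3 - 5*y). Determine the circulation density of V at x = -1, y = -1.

-15

∂V₂/∂x = -3*x^2
∂V₁/∂y = 12*x*y
Scalar curl = -3*x^2 - 12*x*y
At (-1, -1): -15.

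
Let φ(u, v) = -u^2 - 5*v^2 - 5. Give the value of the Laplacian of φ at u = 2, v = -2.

∂²φ/∂u² = -2
∂²φ/∂v² = -10
∇²φ = -12
At (2, -2): -12.

-12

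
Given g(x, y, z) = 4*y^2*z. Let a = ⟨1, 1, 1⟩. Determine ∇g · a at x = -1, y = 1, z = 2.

∂g/∂x = 0
∂g/∂y = 8*y*z
∂g/∂z = 4*y^2
∇g at (-1, 1, 2) = (0, 16, 4)
∇g · a = (0)(1) + (16)(1) + (4)(1) = 20

20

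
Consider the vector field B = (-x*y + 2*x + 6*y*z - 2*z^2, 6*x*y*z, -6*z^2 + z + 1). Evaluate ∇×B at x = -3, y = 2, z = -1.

(36, 16, -9)

(∇×B)₁ = ∂B₃/∂y − ∂B₂/∂z = -6*x*y
(∇×B)₂ = ∂B₁/∂z − ∂B₃/∂x = 6*y - 4*z
(∇×B)₃ = ∂B₂/∂x − ∂B₁/∂y = x + 6*y*z - 6*z
∇×B = (-6*x*y, 6*y - 4*z, x + 6*y*z - 6*z)
At (-3, 2, -1): (36, 16, -9).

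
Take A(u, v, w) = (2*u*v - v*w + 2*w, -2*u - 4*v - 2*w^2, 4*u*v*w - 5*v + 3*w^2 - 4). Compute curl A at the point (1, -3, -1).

(∇×A)₁ = ∂A₃/∂v − ∂A₂/∂w = 4*u*w + 4*w - 5
(∇×A)₂ = ∂A₁/∂w − ∂A₃/∂u = -4*v*w - v + 2
(∇×A)₃ = ∂A₂/∂u − ∂A₁/∂v = -2*u + w - 2
∇×A = (4*u*w + 4*w - 5, -4*v*w - v + 2, -2*u + w - 2)
At (1, -3, -1): (-13, -7, -5).

(-13, -7, -5)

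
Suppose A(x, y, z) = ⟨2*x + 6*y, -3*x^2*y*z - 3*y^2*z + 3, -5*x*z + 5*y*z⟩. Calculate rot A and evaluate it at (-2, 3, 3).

(∇×A)₁ = ∂A₃/∂y − ∂A₂/∂z = 3*x^2*y + 3*y^2 + 5*z
(∇×A)₂ = ∂A₁/∂z − ∂A₃/∂x = 5*z
(∇×A)₃ = ∂A₂/∂x − ∂A₁/∂y = -6*x*y*z - 6
∇×A = (3*x^2*y + 3*y^2 + 5*z, 5*z, -6*x*y*z - 6)
At (-2, 3, 3): (78, 15, 102).

(78, 15, 102)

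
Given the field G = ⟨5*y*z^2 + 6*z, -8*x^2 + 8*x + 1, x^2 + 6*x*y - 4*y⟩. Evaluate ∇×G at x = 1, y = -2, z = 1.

(2, -4, -13)

(∇×G)₁ = ∂G₃/∂y − ∂G₂/∂z = 6*x - 4
(∇×G)₂ = ∂G₁/∂z − ∂G₃/∂x = -2*x + 10*y*z - 6*y + 6
(∇×G)₃ = ∂G₂/∂x − ∂G₁/∂y = -16*x - 5*z^2 + 8
∇×G = (6*x - 4, -2*x + 10*y*z - 6*y + 6, -16*x - 5*z^2 + 8)
At (1, -2, 1): (2, -4, -13).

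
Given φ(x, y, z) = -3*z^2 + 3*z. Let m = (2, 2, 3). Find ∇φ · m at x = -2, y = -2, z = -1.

27

∂φ/∂x = 0
∂φ/∂y = 0
∂φ/∂z = -6*z + 3
∇φ at (-2, -2, -1) = (0, 0, 9)
∇φ · m = (0)(2) + (0)(2) + (9)(3) = 27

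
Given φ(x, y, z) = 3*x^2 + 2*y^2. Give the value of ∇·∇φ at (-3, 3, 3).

∂²φ/∂x² = 6
∂²φ/∂y² = 4
∂²φ/∂z² = 0
∇²φ = 10
At (-3, 3, 3): 10.

10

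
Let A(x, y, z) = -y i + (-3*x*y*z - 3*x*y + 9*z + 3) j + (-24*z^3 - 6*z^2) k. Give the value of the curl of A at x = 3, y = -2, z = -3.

(∇×A)₁ = ∂A₃/∂y − ∂A₂/∂z = 3*x*y - 9
(∇×A)₂ = ∂A₁/∂z − ∂A₃/∂x = 0
(∇×A)₃ = ∂A₂/∂x − ∂A₁/∂y = -3*y*z - 3*y + 1
∇×A = (3*x*y - 9, 0, -3*y*z - 3*y + 1)
At (3, -2, -3): (-27, 0, -11).

(-27, 0, -11)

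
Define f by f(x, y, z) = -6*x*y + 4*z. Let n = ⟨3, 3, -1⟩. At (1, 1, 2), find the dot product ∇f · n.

-40

∂f/∂x = -6*y
∂f/∂y = -6*x
∂f/∂z = 4
∇f at (1, 1, 2) = (-6, -6, 4)
∇f · n = (-6)(3) + (-6)(3) + (4)(-1) = -40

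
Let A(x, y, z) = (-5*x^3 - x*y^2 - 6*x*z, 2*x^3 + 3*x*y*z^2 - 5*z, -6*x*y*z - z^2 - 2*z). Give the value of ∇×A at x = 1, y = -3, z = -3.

(∇×A)₁ = ∂A₃/∂y − ∂A₂/∂z = -6*x*y*z - 6*x*z + 5
(∇×A)₂ = ∂A₁/∂z − ∂A₃/∂x = -6*x + 6*y*z
(∇×A)₃ = ∂A₂/∂x − ∂A₁/∂y = 6*x^2 + 2*x*y + 3*y*z^2
∇×A = (-6*x*y*z - 6*x*z + 5, -6*x + 6*y*z, 6*x^2 + 2*x*y + 3*y*z^2)
At (1, -3, -3): (-31, 48, -81).

(-31, 48, -81)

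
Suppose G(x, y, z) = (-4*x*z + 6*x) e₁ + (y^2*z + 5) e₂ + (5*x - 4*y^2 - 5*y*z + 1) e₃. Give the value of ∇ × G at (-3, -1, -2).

(∇×G)₁ = ∂G₃/∂y − ∂G₂/∂z = -y^2 - 8*y - 5*z
(∇×G)₂ = ∂G₁/∂z − ∂G₃/∂x = -4*x - 5
(∇×G)₃ = ∂G₂/∂x − ∂G₁/∂y = 0
∇×G = (-y^2 - 8*y - 5*z, -4*x - 5, 0)
At (-3, -1, -2): (17, 7, 0).

(17, 7, 0)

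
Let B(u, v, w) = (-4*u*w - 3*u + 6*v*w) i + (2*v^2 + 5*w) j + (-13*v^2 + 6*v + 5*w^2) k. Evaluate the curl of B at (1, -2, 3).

(∇×B)₁ = ∂B₃/∂v − ∂B₂/∂w = -26*v + 1
(∇×B)₂ = ∂B₁/∂w − ∂B₃/∂u = -4*u + 6*v
(∇×B)₃ = ∂B₂/∂u − ∂B₁/∂v = -6*w
∇×B = (-26*v + 1, -4*u + 6*v, -6*w)
At (1, -2, 3): (53, -16, -18).

(53, -16, -18)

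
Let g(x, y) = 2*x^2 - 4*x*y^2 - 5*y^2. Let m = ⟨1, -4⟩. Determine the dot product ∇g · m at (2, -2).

-216

∂g/∂x = 4*x - 4*y^2
∂g/∂y = -8*x*y - 10*y
∇g at (2, -2) = (-8, 52)
∇g · m = (-8)(1) + (52)(-4) = -216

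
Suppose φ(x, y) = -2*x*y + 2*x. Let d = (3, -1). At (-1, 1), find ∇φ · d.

∂φ/∂x = -2*y + 2
∂φ/∂y = -2*x
∇φ at (-1, 1) = (0, 2)
∇φ · d = (0)(3) + (2)(-1) = -2

-2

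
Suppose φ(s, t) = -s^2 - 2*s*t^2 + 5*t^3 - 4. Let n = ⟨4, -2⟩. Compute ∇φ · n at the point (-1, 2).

-160

∂φ/∂s = -2*s - 2*t^2
∂φ/∂t = -4*s*t + 15*t^2
∇φ at (-1, 2) = (-6, 68)
∇φ · n = (-6)(4) + (68)(-2) = -160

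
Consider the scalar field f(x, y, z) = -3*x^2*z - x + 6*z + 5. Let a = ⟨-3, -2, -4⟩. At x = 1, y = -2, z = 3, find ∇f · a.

45

∂f/∂x = -6*x*z - 1
∂f/∂y = 0
∂f/∂z = -3*x^2 + 6
∇f at (1, -2, 3) = (-19, 0, 3)
∇f · a = (-19)(-3) + (0)(-2) + (3)(-4) = 45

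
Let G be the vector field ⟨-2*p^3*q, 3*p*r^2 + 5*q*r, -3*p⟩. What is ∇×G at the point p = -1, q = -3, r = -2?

(3, 3, 10)

(∇×G)₁ = ∂G₃/∂q − ∂G₂/∂r = -6*p*r - 5*q
(∇×G)₂ = ∂G₁/∂r − ∂G₃/∂p = 3
(∇×G)₃ = ∂G₂/∂p − ∂G₁/∂q = 2*p^3 + 3*r^2
∇×G = (-6*p*r - 5*q, 3, 2*p^3 + 3*r^2)
At (-1, -3, -2): (3, 3, 10).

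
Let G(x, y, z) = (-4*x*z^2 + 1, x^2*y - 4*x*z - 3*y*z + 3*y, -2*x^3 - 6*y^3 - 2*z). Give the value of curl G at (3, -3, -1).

(-159, 78, -14)

(∇×G)₁ = ∂G₃/∂y − ∂G₂/∂z = 4*x - 18*y^2 + 3*y
(∇×G)₂ = ∂G₁/∂z − ∂G₃/∂x = 6*x^2 - 8*x*z
(∇×G)₃ = ∂G₂/∂x − ∂G₁/∂y = 2*x*y - 4*z
∇×G = (4*x - 18*y^2 + 3*y, 6*x^2 - 8*x*z, 2*x*y - 4*z)
At (3, -3, -1): (-159, 78, -14).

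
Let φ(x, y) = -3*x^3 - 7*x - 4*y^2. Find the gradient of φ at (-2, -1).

(-43, 8)

∂φ/∂x = -9*x^2 - 7
∂φ/∂y = -8*y
∇φ = (-9*x^2 - 7, -8*y)
At (-2, -1): (-43, 8).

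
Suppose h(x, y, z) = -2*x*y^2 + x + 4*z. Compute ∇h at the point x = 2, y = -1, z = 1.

∂h/∂x = -2*y^2 + 1
∂h/∂y = -4*x*y
∂h/∂z = 4
∇h = (-2*y^2 + 1, -4*x*y, 4)
At (2, -1, 1): (-1, 8, 4).

(-1, 8, 4)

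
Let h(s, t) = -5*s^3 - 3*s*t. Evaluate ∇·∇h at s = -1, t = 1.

30

∂²h/∂s² = -30*s
∂²h/∂t² = 0
∇²h = -30*s
At (-1, 1): 30.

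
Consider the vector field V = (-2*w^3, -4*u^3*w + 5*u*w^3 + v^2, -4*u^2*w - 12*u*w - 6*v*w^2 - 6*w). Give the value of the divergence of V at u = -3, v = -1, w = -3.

∂V₁/∂u = 0
∂V₂/∂v = 2*v
∂V₃/∂w = -4*u^2 - 12*u - 12*v*w - 6
∇·V = -4*u^2 - 12*u - 12*v*w + 2*v - 6
At (-3, -1, -3): -44.

-44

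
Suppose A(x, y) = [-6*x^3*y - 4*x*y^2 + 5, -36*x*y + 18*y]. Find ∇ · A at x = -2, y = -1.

∂A₁/∂x = -18*x^2*y - 4*y^2
∂A₂/∂y = -36*x + 18
∇·A = -18*x^2*y - 36*x - 4*y^2 + 18
At (-2, -1): 158.

158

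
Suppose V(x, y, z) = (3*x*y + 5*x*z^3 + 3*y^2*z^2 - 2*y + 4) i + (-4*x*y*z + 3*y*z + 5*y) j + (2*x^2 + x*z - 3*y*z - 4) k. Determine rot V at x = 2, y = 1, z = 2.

(-1, 122, -36)

(∇×V)₁ = ∂V₃/∂y − ∂V₂/∂z = 4*x*y - 3*y - 3*z
(∇×V)₂ = ∂V₁/∂z − ∂V₃/∂x = 15*x*z^2 - 4*x + 6*y^2*z - z
(∇×V)₃ = ∂V₂/∂x − ∂V₁/∂y = -3*x - 6*y*z^2 - 4*y*z + 2
∇×V = (4*x*y - 3*y - 3*z, 15*x*z^2 - 4*x + 6*y^2*z - z, -3*x - 6*y*z^2 - 4*y*z + 2)
At (2, 1, 2): (-1, 122, -36).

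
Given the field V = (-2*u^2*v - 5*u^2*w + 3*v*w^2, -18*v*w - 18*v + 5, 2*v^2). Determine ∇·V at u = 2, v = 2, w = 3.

-148

∂V₁/∂u = -4*u*v - 10*u*w
∂V₂/∂v = -18*w - 18
∂V₃/∂w = 0
∇·V = -4*u*v - 10*u*w - 18*w - 18
At (2, 2, 3): -148.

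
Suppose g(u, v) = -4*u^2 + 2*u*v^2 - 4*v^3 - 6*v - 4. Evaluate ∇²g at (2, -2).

48

∂²g/∂u² = -8
∂²g/∂v² = 4*(u - 6*v)
∇²g = 4*u - 24*v - 8
At (2, -2): 48.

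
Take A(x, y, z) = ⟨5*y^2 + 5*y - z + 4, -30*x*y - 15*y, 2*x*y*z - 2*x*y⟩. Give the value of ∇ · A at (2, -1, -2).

∂A₁/∂x = 0
∂A₂/∂y = -30*x - 15
∂A₃/∂z = 2*x*y
∇·A = 2*x*y - 30*x - 15
At (2, -1, -2): -79.

-79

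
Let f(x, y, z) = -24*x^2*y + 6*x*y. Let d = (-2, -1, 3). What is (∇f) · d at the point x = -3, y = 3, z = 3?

-666

∂f/∂x = -48*x*y + 6*y
∂f/∂y = -24*x^2 + 6*x
∂f/∂z = 0
∇f at (-3, 3, 3) = (450, -234, 0)
∇f · d = (450)(-2) + (-234)(-1) + (0)(3) = -666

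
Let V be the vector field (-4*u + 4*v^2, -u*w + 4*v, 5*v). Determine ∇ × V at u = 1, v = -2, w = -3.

(∇×V)₁ = ∂V₃/∂v − ∂V₂/∂w = u + 5
(∇×V)₂ = ∂V₁/∂w − ∂V₃/∂u = 0
(∇×V)₃ = ∂V₂/∂u − ∂V₁/∂v = -8*v - w
∇×V = (u + 5, 0, -8*v - w)
At (1, -2, -3): (6, 0, 19).

(6, 0, 19)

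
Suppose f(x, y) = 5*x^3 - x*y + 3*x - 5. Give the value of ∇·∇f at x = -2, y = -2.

∂²f/∂x² = 30*x
∂²f/∂y² = 0
∇²f = 30*x
At (-2, -2): -60.

-60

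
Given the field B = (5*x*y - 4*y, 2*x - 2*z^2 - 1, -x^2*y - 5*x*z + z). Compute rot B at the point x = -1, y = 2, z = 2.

(7, 6, 11)

(∇×B)₁ = ∂B₃/∂y − ∂B₂/∂z = -x^2 + 4*z
(∇×B)₂ = ∂B₁/∂z − ∂B₃/∂x = 2*x*y + 5*z
(∇×B)₃ = ∂B₂/∂x − ∂B₁/∂y = -5*x + 6
∇×B = (-x^2 + 4*z, 2*x*y + 5*z, -5*x + 6)
At (-1, 2, 2): (7, 6, 11).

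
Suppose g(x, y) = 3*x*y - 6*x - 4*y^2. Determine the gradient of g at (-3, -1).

(-9, -1)

∂g/∂x = 3*y - 6
∂g/∂y = 3*x - 8*y
∇g = (3*y - 6, 3*x - 8*y)
At (-3, -1): (-9, -1).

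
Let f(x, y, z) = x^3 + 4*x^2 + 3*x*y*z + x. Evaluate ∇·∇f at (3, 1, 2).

26

∂²f/∂x² = 2*(3*x + 4)
∂²f/∂y² = 0
∂²f/∂z² = 0
∇²f = 6*x + 8
At (3, 1, 2): 26.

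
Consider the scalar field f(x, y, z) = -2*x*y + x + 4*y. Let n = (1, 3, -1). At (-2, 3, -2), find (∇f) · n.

∂f/∂x = -2*y + 1
∂f/∂y = -2*x + 4
∂f/∂z = 0
∇f at (-2, 3, -2) = (-5, 8, 0)
∇f · n = (-5)(1) + (8)(3) + (0)(-1) = 19

19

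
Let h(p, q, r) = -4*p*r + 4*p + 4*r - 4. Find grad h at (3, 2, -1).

(8, 0, -8)

∂h/∂p = -4*r + 4
∂h/∂q = 0
∂h/∂r = -4*p + 4
∇h = (-4*r + 4, 0, -4*p + 4)
At (3, 2, -1): (8, 0, -8).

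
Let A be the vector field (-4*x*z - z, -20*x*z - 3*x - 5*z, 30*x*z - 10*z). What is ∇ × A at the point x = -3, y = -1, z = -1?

(∇×A)₁ = ∂A₃/∂y − ∂A₂/∂z = 20*x + 5
(∇×A)₂ = ∂A₁/∂z − ∂A₃/∂x = -4*x - 30*z - 1
(∇×A)₃ = ∂A₂/∂x − ∂A₁/∂y = -20*z - 3
∇×A = (20*x + 5, -4*x - 30*z - 1, -20*z - 3)
At (-3, -1, -1): (-55, 41, 17).

(-55, 41, 17)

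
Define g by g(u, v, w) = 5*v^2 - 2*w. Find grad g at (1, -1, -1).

(0, -10, -2)

∂g/∂u = 0
∂g/∂v = 10*v
∂g/∂w = -2
∇g = (0, 10*v, -2)
At (1, -1, -1): (0, -10, -2).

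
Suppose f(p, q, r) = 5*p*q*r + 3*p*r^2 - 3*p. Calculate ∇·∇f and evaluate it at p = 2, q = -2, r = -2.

∂²f/∂p² = 0
∂²f/∂q² = 0
∂²f/∂r² = 6*p
∇²f = 6*p
At (2, -2, -2): 12.

12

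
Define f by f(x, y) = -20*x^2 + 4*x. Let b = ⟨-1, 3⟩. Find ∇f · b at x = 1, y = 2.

36

∂f/∂x = -40*x + 4
∂f/∂y = 0
∇f at (1, 2) = (-36, 0)
∇f · b = (-36)(-1) + (0)(3) = 36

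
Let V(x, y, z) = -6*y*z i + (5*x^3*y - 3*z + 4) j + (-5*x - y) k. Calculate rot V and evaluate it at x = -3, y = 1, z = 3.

(∇×V)₁ = ∂V₃/∂y − ∂V₂/∂z = 2
(∇×V)₂ = ∂V₁/∂z − ∂V₃/∂x = -6*y + 5
(∇×V)₃ = ∂V₂/∂x − ∂V₁/∂y = 15*x^2*y + 6*z
∇×V = (2, -6*y + 5, 15*x^2*y + 6*z)
At (-3, 1, 3): (2, -1, 153).

(2, -1, 153)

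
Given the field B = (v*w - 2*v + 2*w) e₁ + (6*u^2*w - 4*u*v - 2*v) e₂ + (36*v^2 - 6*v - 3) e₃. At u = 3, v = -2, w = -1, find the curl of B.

(-204, 0, -25)

(∇×B)₁ = ∂B₃/∂v − ∂B₂/∂w = -6*u^2 + 72*v - 6
(∇×B)₂ = ∂B₁/∂w − ∂B₃/∂u = v + 2
(∇×B)₃ = ∂B₂/∂u − ∂B₁/∂v = 12*u*w - 4*v - w + 2
∇×B = (-6*u^2 + 72*v - 6, v + 2, 12*u*w - 4*v - w + 2)
At (3, -2, -1): (-204, 0, -25).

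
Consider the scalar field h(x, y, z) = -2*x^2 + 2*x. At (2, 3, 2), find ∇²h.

∂²h/∂x² = -4
∂²h/∂y² = 0
∂²h/∂z² = 0
∇²h = -4
At (2, 3, 2): -4.

-4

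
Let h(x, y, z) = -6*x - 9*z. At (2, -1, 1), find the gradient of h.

(-6, 0, -9)

∂h/∂x = -6
∂h/∂y = 0
∂h/∂z = -9
∇h = (-6, 0, -9)
At (2, -1, 1): (-6, 0, -9).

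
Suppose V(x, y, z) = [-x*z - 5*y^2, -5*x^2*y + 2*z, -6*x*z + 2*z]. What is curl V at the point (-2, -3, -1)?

(-2, -4, -90)

(∇×V)₁ = ∂V₃/∂y − ∂V₂/∂z = -2
(∇×V)₂ = ∂V₁/∂z − ∂V₃/∂x = -x + 6*z
(∇×V)₃ = ∂V₂/∂x − ∂V₁/∂y = -10*x*y + 10*y
∇×V = (-2, -x + 6*z, -10*x*y + 10*y)
At (-2, -3, -1): (-2, -4, -90).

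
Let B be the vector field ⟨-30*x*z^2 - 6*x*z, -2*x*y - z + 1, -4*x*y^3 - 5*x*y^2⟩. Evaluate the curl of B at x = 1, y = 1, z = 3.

(-21, -177, -2)

(∇×B)₁ = ∂B₃/∂y − ∂B₂/∂z = -12*x*y^2 - 10*x*y + 1
(∇×B)₂ = ∂B₁/∂z − ∂B₃/∂x = -60*x*z - 6*x + 4*y^3 + 5*y^2
(∇×B)₃ = ∂B₂/∂x − ∂B₁/∂y = -2*y
∇×B = (-12*x*y^2 - 10*x*y + 1, -60*x*z - 6*x + 4*y^3 + 5*y^2, -2*y)
At (1, 1, 3): (-21, -177, -2).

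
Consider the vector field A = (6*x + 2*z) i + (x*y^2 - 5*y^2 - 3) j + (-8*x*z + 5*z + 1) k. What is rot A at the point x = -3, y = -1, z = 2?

(0, 18, 1)

(∇×A)₁ = ∂A₃/∂y − ∂A₂/∂z = 0
(∇×A)₂ = ∂A₁/∂z − ∂A₃/∂x = 8*z + 2
(∇×A)₃ = ∂A₂/∂x − ∂A₁/∂y = y^2
∇×A = (0, 8*z + 2, y^2)
At (-3, -1, 2): (0, 18, 1).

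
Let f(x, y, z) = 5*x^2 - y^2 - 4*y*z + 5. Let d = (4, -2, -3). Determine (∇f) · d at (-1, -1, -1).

-64

∂f/∂x = 10*x
∂f/∂y = -2*y - 4*z
∂f/∂z = -4*y
∇f at (-1, -1, -1) = (-10, 6, 4)
∇f · d = (-10)(4) + (6)(-2) + (4)(-3) = -64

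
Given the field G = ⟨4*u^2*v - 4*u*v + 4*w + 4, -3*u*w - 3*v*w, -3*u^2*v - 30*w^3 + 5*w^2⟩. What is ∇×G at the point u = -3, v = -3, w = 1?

(∇×G)₁ = ∂G₃/∂v − ∂G₂/∂w = -3*u^2 + 3*u + 3*v
(∇×G)₂ = ∂G₁/∂w − ∂G₃/∂u = 6*u*v + 4
(∇×G)₃ = ∂G₂/∂u − ∂G₁/∂v = -4*u^2 + 4*u - 3*w
∇×G = (-3*u^2 + 3*u + 3*v, 6*u*v + 4, -4*u^2 + 4*u - 3*w)
At (-3, -3, 1): (-45, 58, -51).

(-45, 58, -51)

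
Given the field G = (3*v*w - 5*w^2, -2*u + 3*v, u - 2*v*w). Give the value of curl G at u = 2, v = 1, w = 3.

(∇×G)₁ = ∂G₃/∂v − ∂G₂/∂w = -2*w
(∇×G)₂ = ∂G₁/∂w − ∂G₃/∂u = 3*v - 10*w - 1
(∇×G)₃ = ∂G₂/∂u − ∂G₁/∂v = -3*w - 2
∇×G = (-2*w, 3*v - 10*w - 1, -3*w - 2)
At (2, 1, 3): (-6, -28, -11).

(-6, -28, -11)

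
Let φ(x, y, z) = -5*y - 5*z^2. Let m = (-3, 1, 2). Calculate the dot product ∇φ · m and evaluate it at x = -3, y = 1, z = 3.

-65

∂φ/∂x = 0
∂φ/∂y = -5
∂φ/∂z = -10*z
∇φ at (-3, 1, 3) = (0, -5, -30)
∇φ · m = (0)(-3) + (-5)(1) + (-30)(2) = -65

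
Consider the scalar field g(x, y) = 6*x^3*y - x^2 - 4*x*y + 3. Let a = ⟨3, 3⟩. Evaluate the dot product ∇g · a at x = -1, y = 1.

∂g/∂x = 18*x^2*y - 2*x - 4*y
∂g/∂y = 6*x^3 - 4*x
∇g at (-1, 1) = (16, -2)
∇g · a = (16)(3) + (-2)(3) = 42

42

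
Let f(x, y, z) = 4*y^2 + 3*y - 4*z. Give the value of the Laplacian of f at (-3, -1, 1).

8

∂²f/∂x² = 0
∂²f/∂y² = 8
∂²f/∂z² = 0
∇²f = 8
At (-3, -1, 1): 8.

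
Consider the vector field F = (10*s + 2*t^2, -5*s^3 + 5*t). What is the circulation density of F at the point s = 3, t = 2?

∂F₂/∂s = -15*s^2
∂F₁/∂t = 4*t
Scalar curl = -15*s^2 - 4*t
At (3, 2): -143.

-143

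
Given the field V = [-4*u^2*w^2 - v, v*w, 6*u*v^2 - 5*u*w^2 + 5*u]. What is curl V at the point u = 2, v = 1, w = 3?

(∇×V)₁ = ∂V₃/∂v − ∂V₂/∂w = 12*u*v - v
(∇×V)₂ = ∂V₁/∂w − ∂V₃/∂u = -8*u^2*w - 6*v^2 + 5*w^2 - 5
(∇×V)₃ = ∂V₂/∂u − ∂V₁/∂v = 1
∇×V = (12*u*v - v, -8*u^2*w - 6*v^2 + 5*w^2 - 5, 1)
At (2, 1, 3): (23, -62, 1).

(23, -62, 1)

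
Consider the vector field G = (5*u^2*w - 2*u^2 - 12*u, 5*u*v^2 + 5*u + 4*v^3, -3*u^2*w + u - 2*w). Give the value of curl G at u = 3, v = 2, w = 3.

(∇×G)₁ = ∂G₃/∂v − ∂G₂/∂w = 0
(∇×G)₂ = ∂G₁/∂w − ∂G₃/∂u = 5*u^2 + 6*u*w - 1
(∇×G)₃ = ∂G₂/∂u − ∂G₁/∂v = 5*v^2 + 5
∇×G = (0, 5*u^2 + 6*u*w - 1, 5*v^2 + 5)
At (3, 2, 3): (0, 98, 25).

(0, 98, 25)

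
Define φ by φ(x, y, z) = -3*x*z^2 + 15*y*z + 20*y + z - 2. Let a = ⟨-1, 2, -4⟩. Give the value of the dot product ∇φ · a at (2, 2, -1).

-159

∂φ/∂x = -3*z^2
∂φ/∂y = 15*z + 20
∂φ/∂z = -6*x*z + 15*y + 1
∇φ at (2, 2, -1) = (-3, 5, 43)
∇φ · a = (-3)(-1) + (5)(2) + (43)(-4) = -159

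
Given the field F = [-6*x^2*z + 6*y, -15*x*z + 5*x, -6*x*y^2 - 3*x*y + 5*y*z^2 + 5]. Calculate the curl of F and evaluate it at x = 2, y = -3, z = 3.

(∇×F)₁ = ∂F₃/∂y − ∂F₂/∂z = -12*x*y + 12*x + 5*z^2
(∇×F)₂ = ∂F₁/∂z − ∂F₃/∂x = -6*x^2 + 6*y^2 + 3*y
(∇×F)₃ = ∂F₂/∂x − ∂F₁/∂y = -15*z - 1
∇×F = (-12*x*y + 12*x + 5*z^2, -6*x^2 + 6*y^2 + 3*y, -15*z - 1)
At (2, -3, 3): (141, 21, -46).

(141, 21, -46)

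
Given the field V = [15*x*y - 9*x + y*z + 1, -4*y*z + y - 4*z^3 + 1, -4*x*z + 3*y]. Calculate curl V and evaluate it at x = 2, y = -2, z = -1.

(∇×V)₁ = ∂V₃/∂y − ∂V₂/∂z = 4*y + 12*z^2 + 3
(∇×V)₂ = ∂V₁/∂z − ∂V₃/∂x = y + 4*z
(∇×V)₃ = ∂V₂/∂x − ∂V₁/∂y = -15*x - z
∇×V = (4*y + 12*z^2 + 3, y + 4*z, -15*x - z)
At (2, -2, -1): (7, -6, -29).

(7, -6, -29)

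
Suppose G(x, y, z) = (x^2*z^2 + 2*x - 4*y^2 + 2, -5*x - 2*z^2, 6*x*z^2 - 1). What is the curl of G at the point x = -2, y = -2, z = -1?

(∇×G)₁ = ∂G₃/∂y − ∂G₂/∂z = 4*z
(∇×G)₂ = ∂G₁/∂z − ∂G₃/∂x = 2*x^2*z - 6*z^2
(∇×G)₃ = ∂G₂/∂x − ∂G₁/∂y = 8*y - 5
∇×G = (4*z, 2*x^2*z - 6*z^2, 8*y - 5)
At (-2, -2, -1): (-4, -14, -21).

(-4, -14, -21)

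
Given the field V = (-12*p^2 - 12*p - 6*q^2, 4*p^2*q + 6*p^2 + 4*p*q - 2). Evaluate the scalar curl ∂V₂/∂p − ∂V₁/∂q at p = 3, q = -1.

-4

∂V₂/∂p = 8*p*q + 12*p + 4*q
∂V₁/∂q = -12*q
Scalar curl = 8*p*q + 12*p + 16*q
At (3, -1): -4.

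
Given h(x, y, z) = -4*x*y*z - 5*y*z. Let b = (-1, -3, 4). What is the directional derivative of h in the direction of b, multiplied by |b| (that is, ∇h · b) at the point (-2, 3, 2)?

42

∂h/∂x = -4*y*z
∂h/∂y = -4*x*z - 5*z
∂h/∂z = -4*x*y - 5*y
∇h at (-2, 3, 2) = (-24, 6, 9)
∇h · b = (-24)(-1) + (6)(-3) + (9)(4) = 42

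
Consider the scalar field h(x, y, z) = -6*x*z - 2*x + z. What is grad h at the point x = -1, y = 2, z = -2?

∂h/∂x = -6*z - 2
∂h/∂y = 0
∂h/∂z = -6*x + 1
∇h = (-6*z - 2, 0, -6*x + 1)
At (-1, 2, -2): (10, 0, 7).

(10, 0, 7)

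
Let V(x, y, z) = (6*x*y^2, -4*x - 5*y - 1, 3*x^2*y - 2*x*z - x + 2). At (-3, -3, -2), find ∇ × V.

(27, -57, -112)

(∇×V)₁ = ∂V₃/∂y − ∂V₂/∂z = 3*x^2
(∇×V)₂ = ∂V₁/∂z − ∂V₃/∂x = -6*x*y + 2*z + 1
(∇×V)₃ = ∂V₂/∂x − ∂V₁/∂y = -12*x*y - 4
∇×V = (3*x^2, -6*x*y + 2*z + 1, -12*x*y - 4)
At (-3, -3, -2): (27, -57, -112).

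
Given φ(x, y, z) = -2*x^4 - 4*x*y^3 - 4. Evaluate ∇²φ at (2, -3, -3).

48

∂²φ/∂x² = -24*x^2
∂²φ/∂y² = -24*x*y
∂²φ/∂z² = 0
∇²φ = -24*x^2 - 24*x*y
At (2, -3, -3): 48.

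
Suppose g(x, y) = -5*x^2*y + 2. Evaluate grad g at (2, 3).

∂g/∂x = -10*x*y
∂g/∂y = -5*x^2
∇g = (-10*x*y, -5*x^2)
At (2, 3): (-60, -20).

(-60, -20)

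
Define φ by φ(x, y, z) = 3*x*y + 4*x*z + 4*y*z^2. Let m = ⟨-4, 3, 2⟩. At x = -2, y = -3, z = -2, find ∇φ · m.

∂φ/∂x = 3*y + 4*z
∂φ/∂y = 3*x + 4*z^2
∂φ/∂z = 4*x + 8*y*z
∇φ at (-2, -3, -2) = (-17, 10, 40)
∇φ · m = (-17)(-4) + (10)(3) + (40)(2) = 178

178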